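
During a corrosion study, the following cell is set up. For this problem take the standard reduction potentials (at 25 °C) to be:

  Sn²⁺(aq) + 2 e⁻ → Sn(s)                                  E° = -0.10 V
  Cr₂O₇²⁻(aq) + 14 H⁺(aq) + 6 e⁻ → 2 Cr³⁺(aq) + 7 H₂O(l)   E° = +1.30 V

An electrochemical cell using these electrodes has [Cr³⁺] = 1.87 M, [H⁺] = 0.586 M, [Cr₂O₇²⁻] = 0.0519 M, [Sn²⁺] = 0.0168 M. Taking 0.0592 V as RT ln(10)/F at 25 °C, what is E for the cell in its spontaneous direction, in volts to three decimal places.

+1.402 V

Cr₂O₇²⁻/Cr³⁺ is the cathode (higher E°), Sn²⁺/Sn the anode: E°cell = +1.30 − (-0.10) = +1.40 V, n = 6.
Overall: Cr₂O₇²⁻(aq) + 14 H⁺(aq) + 3 Sn(s) → 2 Cr³⁺(aq) + 7 H₂O(l) + 3 Sn²⁺(aq)
Q = [Cr³⁺]^2·[Sn²⁺]^3 / ([Cr₂O₇²⁻]·[H⁺]^14); log Q = -0.246.
E = E° − (0.0592/n) log Q = +1.40 − (0.0592/6)(-0.246) = +1.402 V.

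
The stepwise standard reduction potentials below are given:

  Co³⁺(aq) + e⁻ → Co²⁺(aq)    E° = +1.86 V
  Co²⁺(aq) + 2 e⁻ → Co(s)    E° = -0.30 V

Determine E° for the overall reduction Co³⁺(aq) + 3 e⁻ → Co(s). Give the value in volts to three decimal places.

Since ΔG° = −nFE° is additive over sequential reductions, n₃E°₃ = n₁E°₁ + n₂E°₂.
E°₃ = (1×+1.86 + 2×-0.30) / 3 = (+1.260) / 3 = +0.420 V.

+0.420 V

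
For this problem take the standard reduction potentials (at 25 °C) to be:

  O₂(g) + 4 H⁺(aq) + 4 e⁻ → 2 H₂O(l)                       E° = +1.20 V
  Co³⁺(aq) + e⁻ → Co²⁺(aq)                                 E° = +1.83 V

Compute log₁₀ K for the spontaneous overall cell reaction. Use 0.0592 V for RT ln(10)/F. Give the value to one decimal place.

Cathode: Co³⁺/Co²⁺; anode: O₂/H₂O. E°cell = +0.63 V, n = 4.
log K = nE°cell / 0.0592 = (4)(+0.63) / 0.0592 = 42.6.

42.6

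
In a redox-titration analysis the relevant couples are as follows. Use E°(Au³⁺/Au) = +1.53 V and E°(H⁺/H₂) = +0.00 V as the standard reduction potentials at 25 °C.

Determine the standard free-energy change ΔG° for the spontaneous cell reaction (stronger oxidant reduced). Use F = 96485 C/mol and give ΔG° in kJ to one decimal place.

-885.7 kJ

Au³⁺/Au (E° = +1.53 V) is the cathode; H⁺/H₂ (E° = +0.00 V) is the anode, so E°cell = +1.53 V.
Balancing electrons gives n = 6 (lcm of 3 and 2).
ΔG° = −nFE° = −(6)(96485)(+1.53) = -885,732 J = -885.7 kJ.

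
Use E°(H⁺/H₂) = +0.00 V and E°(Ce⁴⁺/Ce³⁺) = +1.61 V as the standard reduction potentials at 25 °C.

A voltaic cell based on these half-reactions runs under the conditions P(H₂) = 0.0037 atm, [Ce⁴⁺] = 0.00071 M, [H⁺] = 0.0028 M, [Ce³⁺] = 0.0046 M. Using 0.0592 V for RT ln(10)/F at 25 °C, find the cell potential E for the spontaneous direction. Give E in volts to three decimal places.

+1.641 V

Ce⁴⁺/Ce³⁺ is the cathode (higher E°), H⁺/H₂ the anode: E°cell = +1.61 − (+0.00) = +1.61 V, n = 2.
Overall: 2 Ce⁴⁺(aq) + H₂(g) → 2 Ce³⁺(aq) + 2 H⁺(aq)
Q = [Ce³⁺]^2·[H⁺]^2 / ([Ce⁴⁺]^2·P(H₂)); log Q = -1.051.
E = E° − (0.0592/n) log Q = +1.61 − (0.0592/2)(-1.051) = +1.641 V.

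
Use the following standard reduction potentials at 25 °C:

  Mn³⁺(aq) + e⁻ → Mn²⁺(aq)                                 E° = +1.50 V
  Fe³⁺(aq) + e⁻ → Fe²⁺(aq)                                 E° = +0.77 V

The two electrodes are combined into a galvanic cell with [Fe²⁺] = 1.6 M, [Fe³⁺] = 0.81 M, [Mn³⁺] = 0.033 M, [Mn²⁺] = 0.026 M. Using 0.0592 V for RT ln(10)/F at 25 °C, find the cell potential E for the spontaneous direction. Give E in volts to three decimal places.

+0.754 V

Mn³⁺/Mn²⁺ is the cathode (higher E°), Fe³⁺/Fe²⁺ the anode: E°cell = +1.50 − (+0.77) = +0.73 V, n = 1.
Overall: Mn³⁺(aq) + Fe²⁺(aq) → Mn²⁺(aq) + Fe³⁺(aq)
Q = [Mn²⁺]·[Fe³⁺] / ([Mn³⁺]·[Fe²⁺]); log Q = -0.399.
E = E° − (0.0592/n) log Q = +0.73 − (0.0592/1)(-0.399) = +0.754 V.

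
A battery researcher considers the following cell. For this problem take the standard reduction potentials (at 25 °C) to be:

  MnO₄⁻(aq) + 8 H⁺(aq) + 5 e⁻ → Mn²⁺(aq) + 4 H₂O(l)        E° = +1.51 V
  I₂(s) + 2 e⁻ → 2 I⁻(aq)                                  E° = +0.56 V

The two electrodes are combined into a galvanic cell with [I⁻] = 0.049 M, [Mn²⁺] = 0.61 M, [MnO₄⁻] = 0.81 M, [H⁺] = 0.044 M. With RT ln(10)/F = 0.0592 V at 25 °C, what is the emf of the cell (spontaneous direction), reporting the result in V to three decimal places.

MnO₄⁻/Mn²⁺ is the cathode (higher E°), I₂/I⁻ the anode: E°cell = +1.51 − (+0.56) = +0.95 V, n = 10.
Overall: 2 MnO₄⁻(aq) + 16 H⁺(aq) + 10 I⁻(aq) → 2 Mn²⁺(aq) + 8 H₂O(l) + 5 I₂(s)
Q = [Mn²⁺]^2 / ([MnO₄⁻]^2·[H⁺]^16·[I⁻]^10); log Q = 34.556.
E = E° − (0.0592/n) log Q = +0.95 − (0.0592/10)(34.556) = +0.745 V.

+0.745 V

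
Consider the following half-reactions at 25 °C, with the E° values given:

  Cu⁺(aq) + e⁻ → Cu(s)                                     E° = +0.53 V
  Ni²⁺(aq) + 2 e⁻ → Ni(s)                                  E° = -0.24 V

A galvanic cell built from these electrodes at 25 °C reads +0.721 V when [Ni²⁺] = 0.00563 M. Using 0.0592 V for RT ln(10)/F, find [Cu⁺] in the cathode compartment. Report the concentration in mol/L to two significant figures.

0.011 M

Cu⁺/Cu is the cathode, Ni²⁺/Ni the anode: E°cell = +0.77 V, n = 2.
Overall reaction: 2 Cu⁺(aq) + Ni(s) → 2 Cu(s) + Ni²⁺(aq); Q = [Ni²⁺]^1/[Cu⁺]^2.
From E = E° − (0.0592/n) log Q: log Q = (E° − E)·n/0.0592 = (+0.77 − (+0.721))·2/0.0592 = 1.6554.
So 2·log[Cu⁺] = 1·log(0.00563) − log Q = -2.2495 − (1.6554) = -3.9049; log[Cu⁺] = -3.9049 / 2 = -1.9525; [Cu⁺] = 10^(-1.9525) ≈ 0.011 M.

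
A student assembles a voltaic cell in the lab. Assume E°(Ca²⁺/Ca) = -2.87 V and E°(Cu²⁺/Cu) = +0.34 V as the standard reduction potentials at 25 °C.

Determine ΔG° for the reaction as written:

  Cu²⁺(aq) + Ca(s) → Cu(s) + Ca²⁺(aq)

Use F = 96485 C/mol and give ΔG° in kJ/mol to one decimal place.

-619.4 kJ/mol

As written, Cu²⁺/Cu is reduced (cathode) and Ca²⁺/Ca is oxidised (anode), so E°cell = (+0.34) − (-2.87) = +3.21 V.
Balancing electrons gives n = 2.
ΔG° = −nFE° = −(2)(96485)(+3.21) = -619,434 J = -619.4 kJ/mol.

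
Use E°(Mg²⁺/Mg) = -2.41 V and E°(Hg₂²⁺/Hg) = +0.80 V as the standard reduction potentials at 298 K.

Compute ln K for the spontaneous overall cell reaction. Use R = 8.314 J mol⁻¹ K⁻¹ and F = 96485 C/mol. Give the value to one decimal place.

Cathode: Hg₂²⁺/Hg; anode: Mg²⁺/Mg. E°cell = (+0.80) − (-2.41) = +3.21 V, with n = 2.
ΔG° = −nFE° = −RT ln K, so ln K = nFE°/(RT) = (2)(96485)(+3.21) / ((8.314)(298)) = 250.016.

250.0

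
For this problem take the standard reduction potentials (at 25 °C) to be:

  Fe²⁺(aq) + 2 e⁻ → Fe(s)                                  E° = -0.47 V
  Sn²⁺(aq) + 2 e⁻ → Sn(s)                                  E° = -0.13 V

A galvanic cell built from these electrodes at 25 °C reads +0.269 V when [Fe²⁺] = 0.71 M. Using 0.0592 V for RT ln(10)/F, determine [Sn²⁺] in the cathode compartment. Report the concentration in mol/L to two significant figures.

0.0028 M

Sn²⁺/Sn is the cathode, Fe²⁺/Fe the anode: E°cell = +0.34 V, n = 2.
Overall reaction: Sn²⁺(aq) + Fe(s) → Sn(s) + Fe²⁺(aq); Q = [Fe²⁺]^1/[Sn²⁺]^1.
From E = E° − (0.0592/n) log Q: log Q = (E° − E)·n/0.0592 = (+0.34 − (+0.269))·2/0.0592 = 2.3986.
So 1·log[Sn²⁺] = 1·log(0.71) − log Q = -0.1487 − (2.3986) = -2.5473; [Sn²⁺] = 10^(-2.5473) ≈ 0.0028 M.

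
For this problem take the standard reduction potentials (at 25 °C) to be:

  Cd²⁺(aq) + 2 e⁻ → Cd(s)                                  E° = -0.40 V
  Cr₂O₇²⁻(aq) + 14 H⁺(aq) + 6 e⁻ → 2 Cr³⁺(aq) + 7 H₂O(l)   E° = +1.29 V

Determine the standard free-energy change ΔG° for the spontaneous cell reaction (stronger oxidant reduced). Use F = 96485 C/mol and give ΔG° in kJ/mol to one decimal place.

Cr₂O₇²⁻/Cr³⁺ (E° = +1.29 V) is the cathode; Cd²⁺/Cd (E° = -0.40 V) is the anode, so E°cell = +1.69 V.
Balancing electrons gives n = 6 (lcm of 6 and 2).
ΔG° = −nFE° = −(6)(96485)(+1.69) = -978,358 J = -978.4 kJ/mol.

-978.4 kJ/mol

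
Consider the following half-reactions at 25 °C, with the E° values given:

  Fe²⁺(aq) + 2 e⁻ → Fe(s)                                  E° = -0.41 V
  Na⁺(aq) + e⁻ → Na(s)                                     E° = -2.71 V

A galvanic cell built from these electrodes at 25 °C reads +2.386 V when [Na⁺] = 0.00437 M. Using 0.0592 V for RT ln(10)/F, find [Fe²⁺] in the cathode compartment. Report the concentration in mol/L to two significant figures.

Fe²⁺/Fe is the cathode, Na⁺/Na the anode: E°cell = +2.30 V, n = 2.
Overall reaction: Fe²⁺(aq) + 2 Na(s) → Fe(s) + 2 Na⁺(aq); Q = [Na⁺]^2/[Fe²⁺]^1.
From E = E° − (0.0592/n) log Q: log Q = (E° − E)·n/0.0592 = (+2.30 − (+2.386))·2/0.0592 = -2.9054.
So 1·log[Fe²⁺] = 2·log(0.00437) − log Q = -4.7190 − (-2.9054) = -1.8136; [Fe²⁺] = 10^(-1.8136) ≈ 0.015 M.

0.015 M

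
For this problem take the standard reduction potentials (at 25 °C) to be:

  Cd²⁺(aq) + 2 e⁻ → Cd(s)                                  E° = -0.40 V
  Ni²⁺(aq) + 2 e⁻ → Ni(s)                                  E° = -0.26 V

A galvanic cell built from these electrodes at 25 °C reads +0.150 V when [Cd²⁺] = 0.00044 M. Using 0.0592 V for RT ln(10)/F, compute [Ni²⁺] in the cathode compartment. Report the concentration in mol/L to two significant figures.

Ni²⁺/Ni is the cathode, Cd²⁺/Cd the anode: E°cell = +0.14 V, n = 2.
Overall reaction: Ni²⁺(aq) + Cd(s) → Ni(s) + Cd²⁺(aq); Q = [Cd²⁺]^1/[Ni²⁺]^1.
From E = E° − (0.0592/n) log Q: log Q = (E° − E)·n/0.0592 = (+0.14 − (+0.150))·2/0.0592 = -0.3378.
So 1·log[Ni²⁺] = 1·log(0.00044) − log Q = -3.3565 − (-0.3378) = -3.0187; [Ni²⁺] = 10^(-3.0187) ≈ 0.00096 M.

0.00096 M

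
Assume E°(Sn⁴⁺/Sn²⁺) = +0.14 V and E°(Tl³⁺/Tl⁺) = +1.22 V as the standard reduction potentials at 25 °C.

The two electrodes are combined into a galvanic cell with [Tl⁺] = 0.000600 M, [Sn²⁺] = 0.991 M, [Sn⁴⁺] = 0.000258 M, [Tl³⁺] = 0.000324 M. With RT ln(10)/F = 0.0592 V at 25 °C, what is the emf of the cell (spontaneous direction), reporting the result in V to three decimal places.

+1.178 V

Tl³⁺/Tl⁺ is the cathode (higher E°), Sn⁴⁺/Sn²⁺ the anode: E°cell = +1.22 − (+0.14) = +1.08 V, n = 2.
Overall: Tl³⁺(aq) + Sn²⁺(aq) → Tl⁺(aq) + Sn⁴⁺(aq)
Q = [Tl⁺]·[Sn⁴⁺] / ([Tl³⁺]·[Sn²⁺]); log Q = -3.317.
E = E° − (0.0592/n) log Q = +1.08 − (0.0592/2)(-3.317) = +1.178 V.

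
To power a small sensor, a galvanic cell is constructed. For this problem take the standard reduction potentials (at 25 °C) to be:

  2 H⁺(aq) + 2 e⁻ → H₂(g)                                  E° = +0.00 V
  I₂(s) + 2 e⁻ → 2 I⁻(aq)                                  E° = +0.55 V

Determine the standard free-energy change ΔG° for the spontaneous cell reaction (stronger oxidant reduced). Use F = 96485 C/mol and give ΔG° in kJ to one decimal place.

I₂/I⁻ (E° = +0.55 V) is the cathode; H⁺/H₂ (E° = +0.00 V) is the anode, so E°cell = +0.55 V.
Balancing electrons gives n = 2 (lcm of 2 and 2).
ΔG° = −nFE° = −(2)(96485)(+0.55) = -106,134 J = -106.1 kJ.

-106.1 kJ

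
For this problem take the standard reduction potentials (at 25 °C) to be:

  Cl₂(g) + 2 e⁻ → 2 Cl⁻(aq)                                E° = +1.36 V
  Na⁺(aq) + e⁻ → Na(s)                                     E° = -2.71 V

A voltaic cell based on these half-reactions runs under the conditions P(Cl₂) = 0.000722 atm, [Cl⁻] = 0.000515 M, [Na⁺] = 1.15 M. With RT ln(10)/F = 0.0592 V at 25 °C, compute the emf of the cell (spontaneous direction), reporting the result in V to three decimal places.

Cl₂/Cl⁻ is the cathode (higher E°), Na⁺/Na the anode: E°cell = +1.36 − (-2.71) = +4.07 V, n = 2.
Overall: Cl₂(g) + 2 Na(s) → 2 Cl⁻(aq) + 2 Na⁺(aq)
Q = [Cl⁻]^2·[Na⁺]^2 / (P(Cl₂)); log Q = -3.314.
E = E° − (0.0592/n) log Q = +4.07 − (0.0592/2)(-3.314) = +4.168 V.

+4.168 V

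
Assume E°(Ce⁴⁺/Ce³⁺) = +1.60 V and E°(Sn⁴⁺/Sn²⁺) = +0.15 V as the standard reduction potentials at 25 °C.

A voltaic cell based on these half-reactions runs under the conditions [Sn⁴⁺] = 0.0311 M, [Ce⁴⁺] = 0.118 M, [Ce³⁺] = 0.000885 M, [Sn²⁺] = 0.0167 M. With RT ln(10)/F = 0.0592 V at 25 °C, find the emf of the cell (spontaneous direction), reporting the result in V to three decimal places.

+1.568 V

Ce⁴⁺/Ce³⁺ is the cathode (higher E°), Sn⁴⁺/Sn²⁺ the anode: E°cell = +1.60 − (+0.15) = +1.45 V, n = 2.
Overall: 2 Ce⁴⁺(aq) + Sn²⁺(aq) → 2 Ce³⁺(aq) + Sn⁴⁺(aq)
Q = [Ce³⁺]^2·[Sn⁴⁺] / ([Ce⁴⁺]^2·[Sn²⁺]); log Q = -3.980.
E = E° − (0.0592/n) log Q = +1.45 − (0.0592/2)(-3.980) = +1.568 V.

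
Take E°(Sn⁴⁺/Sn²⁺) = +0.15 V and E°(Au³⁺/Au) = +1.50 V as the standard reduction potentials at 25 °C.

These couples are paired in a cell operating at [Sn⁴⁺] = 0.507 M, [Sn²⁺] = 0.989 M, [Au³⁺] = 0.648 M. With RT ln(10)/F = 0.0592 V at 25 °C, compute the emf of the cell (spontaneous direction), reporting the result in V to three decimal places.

Au³⁺/Au is the cathode (higher E°), Sn⁴⁺/Sn²⁺ the anode: E°cell = +1.50 − (+0.15) = +1.35 V, n = 6.
Overall: 2 Au³⁺(aq) + 3 Sn²⁺(aq) → 2 Au(s) + 3 Sn⁴⁺(aq)
Q = [Sn⁴⁺]^3 / ([Au³⁺]^2·[Sn²⁺]^3); log Q = -0.494.
E = E° − (0.0592/n) log Q = +1.35 − (0.0592/6)(-0.494) = +1.355 V.

+1.355 V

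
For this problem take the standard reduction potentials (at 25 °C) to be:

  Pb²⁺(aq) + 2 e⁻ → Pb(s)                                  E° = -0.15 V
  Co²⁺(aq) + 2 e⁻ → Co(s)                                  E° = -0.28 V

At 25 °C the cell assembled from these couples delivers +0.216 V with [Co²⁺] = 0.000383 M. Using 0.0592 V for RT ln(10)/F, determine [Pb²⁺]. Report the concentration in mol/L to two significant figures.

0.31 M

Pb²⁺/Pb is the cathode, Co²⁺/Co the anode: E°cell = +0.13 V, n = 2.
Overall reaction: Pb²⁺(aq) + Co(s) → Pb(s) + Co²⁺(aq); Q = [Co²⁺]^1/[Pb²⁺]^1.
From E = E° − (0.0592/n) log Q: log Q = (E° − E)·n/0.0592 = (+0.13 − (+0.216))·2/0.0592 = -2.9054.
So 1·log[Pb²⁺] = 1·log(0.000383) − log Q = -3.4168 − (-2.9054) = -0.5114; [Pb²⁺] = 10^(-0.5114) ≈ 0.31 M.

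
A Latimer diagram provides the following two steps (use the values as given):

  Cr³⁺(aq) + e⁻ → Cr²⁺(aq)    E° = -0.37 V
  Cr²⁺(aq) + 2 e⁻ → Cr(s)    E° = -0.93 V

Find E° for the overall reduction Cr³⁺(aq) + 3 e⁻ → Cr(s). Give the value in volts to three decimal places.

-0.743 V

Standard free energies of sequential steps add: ΔG°₃ = ΔG°₁ + ΔG°₂, so n₃E°₃ = n₁E°₁ + n₂E°₂.
E°₃ = (1×-0.37 + 2×-0.93) / 3 = (-2.230) / 3 = -0.743 V.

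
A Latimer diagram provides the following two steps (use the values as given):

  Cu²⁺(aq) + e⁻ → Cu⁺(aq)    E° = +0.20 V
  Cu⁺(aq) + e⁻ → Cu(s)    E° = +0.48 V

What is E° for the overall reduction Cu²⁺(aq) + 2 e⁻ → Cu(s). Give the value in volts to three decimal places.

Standard free energies of sequential steps add: ΔG°₃ = ΔG°₁ + ΔG°₂, so n₃E°₃ = n₁E°₁ + n₂E°₂.
E°₃ = (1×+0.20 + 1×+0.48) / 2 = (+0.680) / 2 = +0.340 V.

+0.340 V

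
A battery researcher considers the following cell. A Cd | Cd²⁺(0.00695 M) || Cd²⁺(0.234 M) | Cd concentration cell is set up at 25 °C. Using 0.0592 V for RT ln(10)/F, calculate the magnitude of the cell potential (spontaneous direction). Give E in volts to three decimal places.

+0.045 V

For a concentration cell E°cell = 0. The 0.234 M side is the cathode (reduction is favoured where [Cd²⁺] is higher).
With n = 2, E = −(0.0592/2) log([Cd²⁺]ₐₙ/[Cd²⁺]꜀ₐₜ) = −(0.0592/2) log(0.00695/0.234) = −(0.0592/2)(-1.527) = +0.045 V.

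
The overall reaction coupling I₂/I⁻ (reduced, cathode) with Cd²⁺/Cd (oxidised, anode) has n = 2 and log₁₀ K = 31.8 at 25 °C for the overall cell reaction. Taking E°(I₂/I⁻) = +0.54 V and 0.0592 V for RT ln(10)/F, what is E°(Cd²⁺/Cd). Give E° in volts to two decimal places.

-0.40 V

E°cell = (0.0592/n)·log K = (0.0592/2)(31.8) = +0.941 V.
Since I₂/I⁻ is the cathode and Cd²⁺/Cd the anode, E°cell = E°(I₂/I⁻) − E°(Cd²⁺/Cd).
So E°(Cd²⁺/Cd) = E°(I₂/I⁻) − E°cell = (+0.54) − (+0.941) = -0.40 V.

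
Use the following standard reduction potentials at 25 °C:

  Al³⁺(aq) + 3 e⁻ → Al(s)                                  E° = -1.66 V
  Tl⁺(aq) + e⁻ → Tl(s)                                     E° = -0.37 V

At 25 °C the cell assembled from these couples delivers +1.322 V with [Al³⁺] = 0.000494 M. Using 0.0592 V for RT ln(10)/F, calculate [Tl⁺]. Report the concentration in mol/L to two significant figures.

Tl⁺/Tl is the cathode, Al³⁺/Al the anode: E°cell = +1.29 V, n = 3.
Overall reaction: 3 Tl⁺(aq) + Al(s) → 3 Tl(s) + Al³⁺(aq); Q = [Al³⁺]^1/[Tl⁺]^3.
From E = E° − (0.0592/n) log Q: log Q = (E° − E)·n/0.0592 = (+1.29 − (+1.322))·3/0.0592 = -1.6216.
So 3·log[Tl⁺] = 1·log(0.000494) − log Q = -3.3063 − (-1.6216) = -1.6847; log[Tl⁺] = -1.6847 / 3 = -0.5616; [Tl⁺] = 10^(-0.5616) ≈ 0.27 M.

0.27 M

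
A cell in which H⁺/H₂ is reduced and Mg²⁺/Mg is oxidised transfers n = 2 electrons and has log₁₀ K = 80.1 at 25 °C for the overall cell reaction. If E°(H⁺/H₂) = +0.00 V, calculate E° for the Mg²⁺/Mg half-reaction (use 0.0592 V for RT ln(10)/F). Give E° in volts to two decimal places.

E°cell = (0.0592/n)·log K = (0.0592/2)(80.1) = +2.371 V.
Since H⁺/H₂ is the cathode and Mg²⁺/Mg the anode, E°cell = E°(H⁺/H₂) − E°(Mg²⁺/Mg).
So E°(Mg²⁺/Mg) = E°(H⁺/H₂) − E°cell = (+0.00) − (+2.371) = -2.37 V.

-2.37 V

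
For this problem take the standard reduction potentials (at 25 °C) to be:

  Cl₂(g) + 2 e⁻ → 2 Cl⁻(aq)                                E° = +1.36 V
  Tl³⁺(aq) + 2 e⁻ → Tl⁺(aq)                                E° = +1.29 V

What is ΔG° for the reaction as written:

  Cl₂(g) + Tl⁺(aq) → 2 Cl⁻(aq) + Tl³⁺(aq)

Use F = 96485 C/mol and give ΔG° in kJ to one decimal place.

-13.5 kJ

As written, Cl₂/Cl⁻ is reduced (cathode) and Tl³⁺/Tl⁺ is oxidised (anode), so E°cell = (+1.36) − (+1.29) = +0.07 V.
Balancing electrons gives n = 2.
ΔG° = −nFE° = −(2)(96485)(+0.07) = -13,508 J = -13.5 kJ.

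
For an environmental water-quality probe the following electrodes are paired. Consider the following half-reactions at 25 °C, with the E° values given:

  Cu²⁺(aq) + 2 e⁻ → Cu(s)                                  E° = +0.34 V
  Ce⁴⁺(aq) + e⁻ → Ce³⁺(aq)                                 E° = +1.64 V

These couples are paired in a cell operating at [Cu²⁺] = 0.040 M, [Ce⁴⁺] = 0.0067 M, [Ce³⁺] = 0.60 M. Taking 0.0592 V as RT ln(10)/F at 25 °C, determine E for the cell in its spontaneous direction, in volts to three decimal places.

Ce⁴⁺/Ce³⁺ is the cathode (higher E°), Cu²⁺/Cu the anode: E°cell = +1.64 − (+0.34) = +1.30 V, n = 2.
Overall: 2 Ce⁴⁺(aq) + Cu(s) → 2 Ce³⁺(aq) + Cu²⁺(aq)
Q = [Ce³⁺]^2·[Cu²⁺] / ([Ce⁴⁺]^2); log Q = 2.506.
E = E° − (0.0592/n) log Q = +1.30 − (0.0592/2)(2.506) = +1.226 V.

+1.226 V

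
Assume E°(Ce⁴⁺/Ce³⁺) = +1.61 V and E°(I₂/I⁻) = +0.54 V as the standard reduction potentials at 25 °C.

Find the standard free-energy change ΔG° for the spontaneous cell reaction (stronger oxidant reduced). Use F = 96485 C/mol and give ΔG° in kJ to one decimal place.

Ce⁴⁺/Ce³⁺ (E° = +1.61 V) is the cathode; I₂/I⁻ (E° = +0.54 V) is the anode, so E°cell = +1.07 V.
Balancing electrons gives n = 2 (lcm of 1 and 2).
ΔG° = −nFE° = −(2)(96485)(+1.07) = -206,478 J = -206.5 kJ.

-206.5 kJ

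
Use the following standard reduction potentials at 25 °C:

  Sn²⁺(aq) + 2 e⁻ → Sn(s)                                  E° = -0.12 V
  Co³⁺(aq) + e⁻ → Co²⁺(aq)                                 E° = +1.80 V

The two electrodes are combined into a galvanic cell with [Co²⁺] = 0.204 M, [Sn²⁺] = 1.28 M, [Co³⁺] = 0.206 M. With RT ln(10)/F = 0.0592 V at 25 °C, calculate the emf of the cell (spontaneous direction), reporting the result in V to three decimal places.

+1.917 V

Co³⁺/Co²⁺ is the cathode (higher E°), Sn²⁺/Sn the anode: E°cell = +1.80 − (-0.12) = +1.92 V, n = 2.
Overall: 2 Co³⁺(aq) + Sn(s) → 2 Co²⁺(aq) + Sn²⁺(aq)
Q = [Co²⁺]^2·[Sn²⁺] / ([Co³⁺]^2); log Q = 0.099.
E = E° − (0.0592/n) log Q = +1.92 − (0.0592/2)(0.099) = +1.917 V.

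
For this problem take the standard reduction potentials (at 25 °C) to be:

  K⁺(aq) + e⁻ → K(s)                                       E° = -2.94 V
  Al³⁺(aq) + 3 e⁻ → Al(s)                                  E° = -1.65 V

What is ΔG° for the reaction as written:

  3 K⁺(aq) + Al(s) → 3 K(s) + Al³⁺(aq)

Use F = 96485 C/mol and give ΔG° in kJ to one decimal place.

As written, K⁺/K is reduced (cathode) and Al³⁺/Al is oxidised (anode), so E°cell = (-2.94) − (-1.65) = -1.29 V.
Balancing electrons gives n = 3.
ΔG° = −nFE° = −(3)(96485)(-1.29) = 373,397 J = +373.4 kJ.

+373.4 kJ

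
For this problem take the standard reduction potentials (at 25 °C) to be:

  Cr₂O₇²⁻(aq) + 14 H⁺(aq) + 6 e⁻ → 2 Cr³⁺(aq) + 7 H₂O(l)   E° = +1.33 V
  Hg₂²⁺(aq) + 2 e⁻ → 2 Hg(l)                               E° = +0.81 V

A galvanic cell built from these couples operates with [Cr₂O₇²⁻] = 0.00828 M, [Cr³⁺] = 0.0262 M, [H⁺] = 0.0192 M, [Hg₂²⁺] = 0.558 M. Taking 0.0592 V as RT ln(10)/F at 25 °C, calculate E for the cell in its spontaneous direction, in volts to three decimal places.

+0.301 V

Cr₂O₇²⁻/Cr³⁺ is the cathode (higher E°), Hg₂²⁺/Hg the anode: E°cell = +1.33 − (+0.81) = +0.52 V, n = 6.
Overall: Cr₂O₇²⁻(aq) + 14 H⁺(aq) + 6 Hg(l) → 2 Cr³⁺(aq) + 7 H₂O(l) + 3 Hg₂²⁺(aq)
Q = [Cr³⁺]^2·[Hg₂²⁺]^3 / ([Cr₂O₇²⁻]·[H⁺]^14); log Q = 22.192.
E = E° − (0.0592/n) log Q = +0.52 − (0.0592/6)(22.192) = +0.301 V.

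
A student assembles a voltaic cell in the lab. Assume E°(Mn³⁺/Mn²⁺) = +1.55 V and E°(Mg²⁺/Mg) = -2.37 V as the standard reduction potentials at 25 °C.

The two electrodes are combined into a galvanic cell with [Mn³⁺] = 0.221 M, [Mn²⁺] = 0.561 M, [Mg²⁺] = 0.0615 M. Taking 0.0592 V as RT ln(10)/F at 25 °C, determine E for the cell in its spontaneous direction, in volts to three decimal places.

+3.932 V

Mn³⁺/Mn²⁺ is the cathode (higher E°), Mg²⁺/Mg the anode: E°cell = +1.55 − (-2.37) = +3.92 V, n = 2.
Overall: 2 Mn³⁺(aq) + Mg(s) → 2 Mn²⁺(aq) + Mg²⁺(aq)
Q = [Mn²⁺]^2·[Mg²⁺] / ([Mn³⁺]^2); log Q = -0.402.
E = E° − (0.0592/n) log Q = +3.92 − (0.0592/2)(-0.402) = +3.932 V.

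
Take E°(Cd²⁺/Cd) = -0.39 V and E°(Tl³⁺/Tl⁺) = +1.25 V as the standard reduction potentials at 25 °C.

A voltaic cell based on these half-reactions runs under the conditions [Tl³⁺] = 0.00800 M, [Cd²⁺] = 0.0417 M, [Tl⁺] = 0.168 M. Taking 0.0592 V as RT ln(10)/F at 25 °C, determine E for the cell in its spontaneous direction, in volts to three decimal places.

+1.642 V

Tl³⁺/Tl⁺ is the cathode (higher E°), Cd²⁺/Cd the anode: E°cell = +1.25 − (-0.39) = +1.64 V, n = 2.
Overall: Tl³⁺(aq) + Cd(s) → Tl⁺(aq) + Cd²⁺(aq)
Q = [Tl⁺]·[Cd²⁺] / ([Tl³⁺]); log Q = -0.058.
E = E° − (0.0592/n) log Q = +1.64 − (0.0592/2)(-0.058) = +1.642 V.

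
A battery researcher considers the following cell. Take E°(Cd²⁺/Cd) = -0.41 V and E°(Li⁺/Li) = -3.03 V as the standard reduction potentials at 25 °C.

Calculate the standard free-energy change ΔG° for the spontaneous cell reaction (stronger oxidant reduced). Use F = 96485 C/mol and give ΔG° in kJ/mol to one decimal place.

-505.6 kJ/mol

Cd²⁺/Cd (E° = -0.41 V) is the cathode; Li⁺/Li (E° = -3.03 V) is the anode, so E°cell = +2.62 V.
Balancing electrons gives n = 2 (lcm of 2 and 1).
ΔG° = −nFE° = −(2)(96485)(+2.62) = -505,581 J = -505.6 kJ/mol.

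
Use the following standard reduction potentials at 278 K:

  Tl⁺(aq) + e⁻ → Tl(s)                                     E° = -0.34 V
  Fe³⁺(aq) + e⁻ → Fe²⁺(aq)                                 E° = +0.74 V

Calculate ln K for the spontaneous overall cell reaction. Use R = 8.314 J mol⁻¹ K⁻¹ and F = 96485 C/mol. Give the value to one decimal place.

45.1

Cathode: Fe³⁺/Fe²⁺; anode: Tl⁺/Tl. E°cell = (+0.74) − (-0.34) = +1.08 V, with n = 1.
ΔG° = −nFE° = −RT ln K, so ln K = nFE°/(RT) = (1)(96485)(+1.08) / ((8.314)(278)) = 45.085.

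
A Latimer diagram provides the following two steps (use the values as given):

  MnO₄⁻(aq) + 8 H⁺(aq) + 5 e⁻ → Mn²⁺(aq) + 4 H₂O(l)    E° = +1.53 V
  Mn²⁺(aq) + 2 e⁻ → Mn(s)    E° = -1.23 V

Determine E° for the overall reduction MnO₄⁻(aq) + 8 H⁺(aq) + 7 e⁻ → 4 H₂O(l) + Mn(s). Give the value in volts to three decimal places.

+0.741 V

Since ΔG° = −nFE° is additive over sequential reductions, n₃E°₃ = n₁E°₁ + n₂E°₂.
E°₃ = (5×+1.53 + 2×-1.23) / 7 = (+5.190) / 7 = +0.741 V.
E° values themselves are not directly additive — weighting by electron count is essential.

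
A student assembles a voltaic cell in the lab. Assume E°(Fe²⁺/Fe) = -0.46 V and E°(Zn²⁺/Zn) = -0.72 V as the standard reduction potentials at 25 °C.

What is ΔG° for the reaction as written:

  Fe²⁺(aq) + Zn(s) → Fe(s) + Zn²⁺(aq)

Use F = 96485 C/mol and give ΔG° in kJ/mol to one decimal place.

As written, Fe²⁺/Fe is reduced (cathode) and Zn²⁺/Zn is oxidised (anode), so E°cell = (-0.46) − (-0.72) = +0.26 V.
Balancing electrons gives n = 2.
ΔG° = −nFE° = −(2)(96485)(+0.26) = -50,172 J = -50.2 kJ/mol.

-50.2 kJ/mol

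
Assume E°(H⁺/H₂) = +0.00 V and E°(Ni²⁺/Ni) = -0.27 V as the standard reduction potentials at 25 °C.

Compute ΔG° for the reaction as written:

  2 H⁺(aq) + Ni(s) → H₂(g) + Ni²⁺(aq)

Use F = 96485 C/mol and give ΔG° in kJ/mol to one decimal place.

-52.1 kJ/mol

As written, H⁺/H₂ is reduced (cathode) and Ni²⁺/Ni is oxidised (anode), so E°cell = (+0.00) − (-0.27) = +0.27 V.
Balancing electrons gives n = 2.
ΔG° = −nFE° = −(2)(96485)(+0.27) = -52,102 J = -52.1 kJ/mol.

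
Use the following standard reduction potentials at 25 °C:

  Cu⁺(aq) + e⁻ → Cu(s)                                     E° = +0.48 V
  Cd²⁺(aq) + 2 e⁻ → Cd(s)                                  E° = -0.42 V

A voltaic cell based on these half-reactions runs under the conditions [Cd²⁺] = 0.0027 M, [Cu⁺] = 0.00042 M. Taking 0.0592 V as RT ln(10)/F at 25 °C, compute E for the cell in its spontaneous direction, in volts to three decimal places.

+0.776 V

Cu⁺/Cu is the cathode (higher E°), Cd²⁺/Cd the anode: E°cell = +0.48 − (-0.42) = +0.90 V, n = 2.
Overall: 2 Cu⁺(aq) + Cd(s) → 2 Cu(s) + Cd²⁺(aq)
Q = [Cd²⁺] / ([Cu⁺]^2); log Q = 4.185.
E = E° − (0.0592/n) log Q = +0.90 − (0.0592/2)(4.185) = +0.776 V.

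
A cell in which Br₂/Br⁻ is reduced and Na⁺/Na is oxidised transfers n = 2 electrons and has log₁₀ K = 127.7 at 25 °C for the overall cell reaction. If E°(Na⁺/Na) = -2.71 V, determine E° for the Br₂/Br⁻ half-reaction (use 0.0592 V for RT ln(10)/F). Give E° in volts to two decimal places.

+1.07 V

E°cell = (0.0592/n)·log K = (0.0592/2)(127.7) = +3.780 V.
Since Br₂/Br⁻ is the cathode and Na⁺/Na the anode, E°cell = E°(Br₂/Br⁻) − E°(Na⁺/Na).
So E°(Br₂/Br⁻) = E°cell + E°(Na⁺/Na) = +3.780 + (-2.71) = +1.07 V.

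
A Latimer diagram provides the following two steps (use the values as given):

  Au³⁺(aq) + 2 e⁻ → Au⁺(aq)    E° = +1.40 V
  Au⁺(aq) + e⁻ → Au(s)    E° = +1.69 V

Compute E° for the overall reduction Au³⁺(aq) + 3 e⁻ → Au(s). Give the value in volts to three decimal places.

+1.497 V

Adding the free-energy changes (−nFE°) of the two steps gives −n₃FE°₃ = −n₁FE°₁ − n₂FE°₂.
E°₃ = (2×+1.40 + 1×+1.69) / 3 = (+4.490) / 3 = +1.497 V.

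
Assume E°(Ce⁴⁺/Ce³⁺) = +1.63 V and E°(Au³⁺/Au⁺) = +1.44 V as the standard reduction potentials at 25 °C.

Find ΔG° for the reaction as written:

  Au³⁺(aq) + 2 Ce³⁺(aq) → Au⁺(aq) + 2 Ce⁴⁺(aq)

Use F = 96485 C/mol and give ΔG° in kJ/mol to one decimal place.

As written, Au³⁺/Au⁺ is reduced (cathode) and Ce⁴⁺/Ce³⁺ is oxidised (anode), so E°cell = (+1.44) − (+1.63) = -0.19 V.
Balancing electrons gives n = 2.
ΔG° = −nFE° = −(2)(96485)(-0.19) = 36,664 J = +36.7 kJ/mol.

+36.7 kJ/mol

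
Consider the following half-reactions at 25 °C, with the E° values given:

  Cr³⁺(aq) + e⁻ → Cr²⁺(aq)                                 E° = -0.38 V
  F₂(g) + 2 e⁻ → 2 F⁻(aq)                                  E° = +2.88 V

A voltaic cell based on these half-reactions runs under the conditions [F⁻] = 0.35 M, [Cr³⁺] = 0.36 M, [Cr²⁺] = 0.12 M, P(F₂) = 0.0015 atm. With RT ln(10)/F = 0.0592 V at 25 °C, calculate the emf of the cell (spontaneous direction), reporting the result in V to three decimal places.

F₂/F⁻ is the cathode (higher E°), Cr³⁺/Cr²⁺ the anode: E°cell = +2.88 − (-0.38) = +3.26 V, n = 2.
Overall: F₂(g) + 2 Cr²⁺(aq) → 2 F⁻(aq) + 2 Cr³⁺(aq)
Q = [F⁻]^2·[Cr³⁺]^2 / (P(F₂)·[Cr²⁺]^2); log Q = 2.866.
E = E° − (0.0592/n) log Q = +3.26 − (0.0592/2)(2.866) = +3.175 V.

+3.175 V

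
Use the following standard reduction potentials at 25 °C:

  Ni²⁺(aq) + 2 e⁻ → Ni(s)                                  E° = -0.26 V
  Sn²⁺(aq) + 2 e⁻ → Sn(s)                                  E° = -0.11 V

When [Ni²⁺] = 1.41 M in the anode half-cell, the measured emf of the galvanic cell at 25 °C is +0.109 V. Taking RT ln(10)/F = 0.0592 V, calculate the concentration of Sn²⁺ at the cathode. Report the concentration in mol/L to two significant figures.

Sn²⁺/Sn is the cathode, Ni²⁺/Ni the anode: E°cell = +0.15 V, n = 2.
Overall reaction: Sn²⁺(aq) + Ni(s) → Sn(s) + Ni²⁺(aq); Q = [Ni²⁺]^1/[Sn²⁺]^1.
From E = E° − (0.0592/n) log Q: log Q = (E° − E)·n/0.0592 = (+0.15 − (+0.109))·2/0.0592 = 1.3851.
So 1·log[Sn²⁺] = 1·log(1.41) − log Q = 0.1492 − (1.3851) = -1.2359; [Sn²⁺] = 10^(-1.2359) ≈ 0.058 M.

0.058 M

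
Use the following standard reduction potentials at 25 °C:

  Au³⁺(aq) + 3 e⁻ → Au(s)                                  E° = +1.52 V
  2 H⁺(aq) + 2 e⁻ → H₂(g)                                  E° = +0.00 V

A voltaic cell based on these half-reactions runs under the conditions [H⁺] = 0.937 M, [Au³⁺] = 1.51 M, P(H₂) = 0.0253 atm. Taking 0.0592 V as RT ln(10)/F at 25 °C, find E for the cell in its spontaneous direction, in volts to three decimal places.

+1.478 V

Au³⁺/Au is the cathode (higher E°), H⁺/H₂ the anode: E°cell = +1.52 − (+0.00) = +1.52 V, n = 6.
Overall: 2 Au³⁺(aq) + 3 H₂(g) → 2 Au(s) + 6 H⁺(aq)
Q = [H⁺]^6 / ([Au³⁺]^2·P(H₂)^3); log Q = 4.263.
E = E° − (0.0592/n) log Q = +1.52 − (0.0592/6)(4.263) = +1.478 V.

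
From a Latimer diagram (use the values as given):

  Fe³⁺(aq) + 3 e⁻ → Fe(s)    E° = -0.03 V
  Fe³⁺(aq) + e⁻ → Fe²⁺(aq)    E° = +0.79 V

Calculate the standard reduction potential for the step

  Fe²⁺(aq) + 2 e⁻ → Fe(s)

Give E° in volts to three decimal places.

-0.440 V

Sequential free energies add, so n₃E°₃ = n₁E°₁ + n₂E°₂.
With n₃ = 3, and the known step contributing 1×(+0.79) V, the unknown satisfies 2·E° = 3×(-0.03) − 1×(+0.79) = -0.880.
E° = -0.880 / 2 = -0.440 V.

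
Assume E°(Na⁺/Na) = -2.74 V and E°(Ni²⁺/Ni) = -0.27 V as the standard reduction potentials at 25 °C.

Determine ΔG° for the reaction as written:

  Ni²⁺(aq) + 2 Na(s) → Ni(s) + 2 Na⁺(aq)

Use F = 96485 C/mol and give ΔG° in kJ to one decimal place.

As written, Ni²⁺/Ni is reduced (cathode) and Na⁺/Na is oxidised (anode), so E°cell = (-0.27) − (-2.74) = +2.47 V.
Balancing electrons gives n = 2.
ΔG° = −nFE° = −(2)(96485)(+2.47) = -476,636 J = -476.6 kJ.

-476.6 kJ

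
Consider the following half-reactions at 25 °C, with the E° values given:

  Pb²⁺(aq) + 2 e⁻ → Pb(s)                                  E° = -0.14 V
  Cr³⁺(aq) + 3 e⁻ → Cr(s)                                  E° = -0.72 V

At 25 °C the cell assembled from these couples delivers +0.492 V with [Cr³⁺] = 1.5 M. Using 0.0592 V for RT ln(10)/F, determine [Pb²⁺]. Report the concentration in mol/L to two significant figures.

Pb²⁺/Pb is the cathode, Cr³⁺/Cr the anode: E°cell = +0.58 V, n = 6.
Overall reaction: 3 Pb²⁺(aq) + 2 Cr(s) → 3 Pb(s) + 2 Cr³⁺(aq); Q = [Cr³⁺]^2/[Pb²⁺]^3.
From E = E° − (0.0592/n) log Q: log Q = (E° − E)·n/0.0592 = (+0.58 − (+0.492))·6/0.0592 = 8.9189.
So 3·log[Pb²⁺] = 2·log(1.5) − log Q = 0.3522 − (8.9189) = -8.5667; log[Pb²⁺] = -8.5667 / 3 = -2.8556; [Pb²⁺] = 10^(-2.8556) ≈ 0.0014 M.

0.0014 M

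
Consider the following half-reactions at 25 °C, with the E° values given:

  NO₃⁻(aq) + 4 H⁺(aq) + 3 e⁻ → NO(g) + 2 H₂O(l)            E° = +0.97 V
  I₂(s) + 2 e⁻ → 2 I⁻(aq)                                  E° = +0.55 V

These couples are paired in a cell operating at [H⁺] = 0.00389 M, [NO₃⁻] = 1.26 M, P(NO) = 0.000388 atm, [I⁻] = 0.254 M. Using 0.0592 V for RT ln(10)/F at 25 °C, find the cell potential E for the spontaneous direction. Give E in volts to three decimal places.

NO₃⁻/NO is the cathode (higher E°), I₂/I⁻ the anode: E°cell = +0.97 − (+0.55) = +0.42 V, n = 6.
Overall: 2 NO₃⁻(aq) + 8 H⁺(aq) + 6 I⁻(aq) → 2 NO(g) + 4 H₂O(l) + 3 I₂(s)
Q = P(NO)^2 / ([NO₃⁻]^2·[H⁺]^8·[I⁻]^6); log Q = 15.828.
E = E° − (0.0592/n) log Q = +0.42 − (0.0592/6)(15.828) = +0.264 V.

+0.264 V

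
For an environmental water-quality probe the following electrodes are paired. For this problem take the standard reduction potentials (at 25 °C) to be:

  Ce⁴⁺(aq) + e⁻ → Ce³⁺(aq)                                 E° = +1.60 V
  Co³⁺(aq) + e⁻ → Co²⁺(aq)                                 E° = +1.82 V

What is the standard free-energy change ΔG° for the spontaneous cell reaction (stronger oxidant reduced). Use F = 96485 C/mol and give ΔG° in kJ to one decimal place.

-21.2 kJ

Co³⁺/Co²⁺ (E° = +1.82 V) is the cathode; Ce⁴⁺/Ce³⁺ (E° = +1.60 V) is the anode, so E°cell = +0.22 V.
Balancing electrons gives n = 1 (lcm of 1 and 1).
ΔG° = −nFE° = −(1)(96485)(+0.22) = -21,227 J = -21.2 kJ.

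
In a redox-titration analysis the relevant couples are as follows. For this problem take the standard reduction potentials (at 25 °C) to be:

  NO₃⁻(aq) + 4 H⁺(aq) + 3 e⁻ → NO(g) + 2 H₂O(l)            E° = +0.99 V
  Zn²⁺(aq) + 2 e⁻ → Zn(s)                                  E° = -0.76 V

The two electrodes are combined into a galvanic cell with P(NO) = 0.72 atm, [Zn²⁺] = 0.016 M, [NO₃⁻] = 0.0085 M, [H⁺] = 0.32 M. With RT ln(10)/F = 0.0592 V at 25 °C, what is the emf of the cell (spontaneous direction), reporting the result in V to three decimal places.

NO₃⁻/NO is the cathode (higher E°), Zn²⁺/Zn the anode: E°cell = +0.99 − (-0.76) = +1.75 V, n = 6.
Overall: 2 NO₃⁻(aq) + 8 H⁺(aq) + 3 Zn(s) → 2 NO(g) + 4 H₂O(l) + 3 Zn²⁺(aq)
Q = P(NO)^2·[Zn²⁺]^3 / ([NO₃⁻]^2·[H⁺]^8); log Q = 2.427.
E = E° − (0.0592/n) log Q = +1.75 − (0.0592/6)(2.427) = +1.726 V.

+1.726 V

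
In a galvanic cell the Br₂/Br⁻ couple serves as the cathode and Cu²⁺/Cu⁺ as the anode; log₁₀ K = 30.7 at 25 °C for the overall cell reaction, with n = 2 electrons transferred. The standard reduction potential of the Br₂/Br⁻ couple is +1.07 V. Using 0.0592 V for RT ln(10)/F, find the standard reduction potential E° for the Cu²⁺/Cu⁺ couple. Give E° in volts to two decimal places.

+0.16 V

E°cell = (0.0592/n)·log K = (0.0592/2)(30.7) = +0.909 V.
Since Br₂/Br⁻ is the cathode and Cu²⁺/Cu⁺ the anode, E°cell = E°(Br₂/Br⁻) − E°(Cu²⁺/Cu⁺).
So E°(Cu²⁺/Cu⁺) = E°(Br₂/Br⁻) − E°cell = (+1.07) − (+0.909) = +0.16 V.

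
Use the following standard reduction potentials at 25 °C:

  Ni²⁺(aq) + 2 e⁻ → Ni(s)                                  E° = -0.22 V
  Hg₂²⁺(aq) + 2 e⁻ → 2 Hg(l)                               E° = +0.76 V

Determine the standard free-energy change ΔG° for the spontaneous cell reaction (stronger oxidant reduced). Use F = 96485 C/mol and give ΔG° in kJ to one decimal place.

Hg₂²⁺/Hg (E° = +0.76 V) is the cathode; Ni²⁺/Ni (E° = -0.22 V) is the anode, so E°cell = +0.98 V.
Balancing electrons gives n = 2 (lcm of 2 and 2).
ΔG° = −nFE° = −(2)(96485)(+0.98) = -189,111 J = -189.1 kJ.

-189.1 kJ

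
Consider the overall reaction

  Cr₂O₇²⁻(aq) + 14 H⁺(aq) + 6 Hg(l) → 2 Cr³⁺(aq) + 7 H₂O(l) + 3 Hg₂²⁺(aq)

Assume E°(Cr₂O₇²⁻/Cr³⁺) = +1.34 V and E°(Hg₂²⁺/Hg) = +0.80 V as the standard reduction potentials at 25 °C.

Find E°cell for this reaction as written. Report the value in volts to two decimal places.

+0.54 V

The Cr₂O₇²⁻/Cr³⁺ couple has the higher reduction potential, so it is the cathode; Hg₂²⁺/Hg is oxidised at the anode.
E°cell = E°(cathode) − E°(anode) = (+1.34) − (+0.80) = +0.54 V.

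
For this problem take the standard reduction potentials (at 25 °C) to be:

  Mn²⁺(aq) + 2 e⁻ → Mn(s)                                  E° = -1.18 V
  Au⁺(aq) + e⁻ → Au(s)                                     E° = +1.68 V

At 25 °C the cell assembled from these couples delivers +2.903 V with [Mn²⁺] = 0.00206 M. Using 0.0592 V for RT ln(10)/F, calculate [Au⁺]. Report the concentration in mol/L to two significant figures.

0.24 M

Au⁺/Au is the cathode, Mn²⁺/Mn the anode: E°cell = +2.86 V, n = 2.
Overall reaction: 2 Au⁺(aq) + Mn(s) → 2 Au(s) + Mn²⁺(aq); Q = [Mn²⁺]^1/[Au⁺]^2.
From E = E° − (0.0592/n) log Q: log Q = (E° − E)·n/0.0592 = (+2.86 − (+2.903))·2/0.0592 = -1.4527.
So 2·log[Au⁺] = 1·log(0.00206) − log Q = -2.6861 − (-1.4527) = -1.2334; log[Au⁺] = -1.2334 / 2 = -0.6167; [Au⁺] = 10^(-0.6167) ≈ 0.24 M.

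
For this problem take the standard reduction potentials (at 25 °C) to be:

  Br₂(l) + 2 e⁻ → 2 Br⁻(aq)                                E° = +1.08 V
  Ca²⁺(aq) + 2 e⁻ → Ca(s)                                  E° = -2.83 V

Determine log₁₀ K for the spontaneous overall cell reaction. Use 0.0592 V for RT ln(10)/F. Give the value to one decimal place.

Cathode: Br₂/Br⁻; anode: Ca²⁺/Ca. E°cell = +3.91 V, n = 2.
log K = nE°cell / 0.0592 = (2)(+3.91) / 0.0592 = 132.1.

132.1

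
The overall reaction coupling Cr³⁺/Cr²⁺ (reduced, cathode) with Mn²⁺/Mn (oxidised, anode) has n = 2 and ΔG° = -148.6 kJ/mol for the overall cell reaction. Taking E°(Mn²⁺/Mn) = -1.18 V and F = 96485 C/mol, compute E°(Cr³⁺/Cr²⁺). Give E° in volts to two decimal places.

E°cell = −ΔG°/(nF) = −(-148.6×10³)/((2)(96485)) = +0.770 V.
Since Cr³⁺/Cr²⁺ is the cathode and Mn²⁺/Mn the anode, E°cell = E°(Cr³⁺/Cr²⁺) − E°(Mn²⁺/Mn).
So E°(Cr³⁺/Cr²⁺) = E°cell + E°(Mn²⁺/Mn) = +0.770 + (-1.18) = -0.41 V.

-0.41 V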